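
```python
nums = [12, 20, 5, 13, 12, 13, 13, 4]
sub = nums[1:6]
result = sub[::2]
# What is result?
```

nums has length 8. The slice nums[1:6] selects indices [1, 2, 3, 4, 5] (1->20, 2->5, 3->13, 4->12, 5->13), giving [20, 5, 13, 12, 13]. So sub = [20, 5, 13, 12, 13]. sub has length 5. The slice sub[::2] selects indices [0, 2, 4] (0->20, 2->13, 4->13), giving [20, 13, 13].

[20, 13, 13]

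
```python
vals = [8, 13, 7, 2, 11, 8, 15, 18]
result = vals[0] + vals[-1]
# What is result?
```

vals has length 8. vals[0] = 8.
vals has length 8. Negative index -1 maps to positive index 8 + (-1) = 7. vals[7] = 18.
Sum: 8 + 18 = 26.

26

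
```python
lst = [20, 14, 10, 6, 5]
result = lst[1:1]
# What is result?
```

lst has length 5. The slice lst[1:1] resolves to an empty index range, so the result is [].

[]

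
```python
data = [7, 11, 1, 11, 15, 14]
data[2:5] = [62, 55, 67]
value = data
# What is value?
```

data starts as [7, 11, 1, 11, 15, 14] (length 6). The slice data[2:5] covers indices [2, 3, 4] with values [1, 11, 15]. Replacing that slice with [62, 55, 67] (same length) produces [7, 11, 62, 55, 67, 14].

[7, 11, 62, 55, 67, 14]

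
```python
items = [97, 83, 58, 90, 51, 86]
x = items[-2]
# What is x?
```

items has length 6. Negative index -2 maps to positive index 6 + (-2) = 4. items[4] = 51.

51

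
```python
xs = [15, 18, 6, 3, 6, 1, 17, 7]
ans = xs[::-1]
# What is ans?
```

xs has length 8. The slice xs[::-1] selects indices [7, 6, 5, 4, 3, 2, 1, 0] (7->7, 6->17, 5->1, 4->6, 3->3, 2->6, 1->18, 0->15), giving [7, 17, 1, 6, 3, 6, 18, 15].

[7, 17, 1, 6, 3, 6, 18, 15]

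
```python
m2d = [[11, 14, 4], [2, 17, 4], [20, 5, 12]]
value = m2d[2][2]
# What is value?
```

m2d[2] = [20, 5, 12]. Taking column 2 of that row yields 12.

12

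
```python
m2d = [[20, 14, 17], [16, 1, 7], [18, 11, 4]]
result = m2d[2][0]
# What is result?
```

m2d[2] = [18, 11, 4]. Taking column 0 of that row yields 18.

18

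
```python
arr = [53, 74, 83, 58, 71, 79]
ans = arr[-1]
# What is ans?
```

arr has length 6. Negative index -1 maps to positive index 6 + (-1) = 5. arr[5] = 79.

79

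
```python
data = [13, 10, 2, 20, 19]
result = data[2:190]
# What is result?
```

data has length 5. The slice data[2:190] selects indices [2, 3, 4] (2->2, 3->20, 4->19), giving [2, 20, 19].

[2, 20, 19]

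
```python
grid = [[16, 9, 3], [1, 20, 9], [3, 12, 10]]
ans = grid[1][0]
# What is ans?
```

grid[1] = [1, 20, 9]. Taking column 0 of that row yields 1.

1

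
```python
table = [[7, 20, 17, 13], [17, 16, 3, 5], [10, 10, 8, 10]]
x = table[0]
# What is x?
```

table has 3 rows. Row 0 is [7, 20, 17, 13].

[7, 20, 17, 13]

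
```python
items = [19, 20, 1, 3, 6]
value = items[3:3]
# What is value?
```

items has length 5. The slice items[3:3] resolves to an empty index range, so the result is [].

[]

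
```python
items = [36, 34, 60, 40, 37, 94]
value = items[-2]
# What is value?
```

items has length 6. Negative index -2 maps to positive index 6 + (-2) = 4. items[4] = 37.

37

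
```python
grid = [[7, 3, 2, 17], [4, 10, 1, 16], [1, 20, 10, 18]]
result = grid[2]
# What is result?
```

grid has 3 rows. Row 2 is [1, 20, 10, 18].

[1, 20, 10, 18]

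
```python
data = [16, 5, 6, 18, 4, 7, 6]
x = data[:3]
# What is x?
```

data has length 7. The slice data[:3] selects indices [0, 1, 2] (0->16, 1->5, 2->6), giving [16, 5, 6].

[16, 5, 6]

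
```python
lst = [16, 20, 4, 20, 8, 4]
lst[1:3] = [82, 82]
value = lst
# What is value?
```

lst starts as [16, 20, 4, 20, 8, 4] (length 6). The slice lst[1:3] covers indices [1, 2] with values [20, 4]. Replacing that slice with [82, 82] (same length) produces [16, 82, 82, 20, 8, 4].

[16, 82, 82, 20, 8, 4]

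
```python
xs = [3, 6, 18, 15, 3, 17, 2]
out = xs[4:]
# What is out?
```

xs has length 7. The slice xs[4:] selects indices [4, 5, 6] (4->3, 5->17, 6->2), giving [3, 17, 2].

[3, 17, 2]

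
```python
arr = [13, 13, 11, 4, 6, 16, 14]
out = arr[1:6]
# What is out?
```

arr has length 7. The slice arr[1:6] selects indices [1, 2, 3, 4, 5] (1->13, 2->11, 3->4, 4->6, 5->16), giving [13, 11, 4, 6, 16].

[13, 11, 4, 6, 16]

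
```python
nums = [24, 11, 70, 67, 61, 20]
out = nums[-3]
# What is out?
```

nums has length 6. Negative index -3 maps to positive index 6 + (-3) = 3. nums[3] = 67.

67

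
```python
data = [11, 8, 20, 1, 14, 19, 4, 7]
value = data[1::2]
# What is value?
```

data has length 8. The slice data[1::2] selects indices [1, 3, 5, 7] (1->8, 3->1, 5->19, 7->7), giving [8, 1, 19, 7].

[8, 1, 19, 7]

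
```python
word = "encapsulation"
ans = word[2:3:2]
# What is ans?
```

word has length 13. The slice word[2:3:2] selects indices [2] (2->'c'), giving 'c'.

'c'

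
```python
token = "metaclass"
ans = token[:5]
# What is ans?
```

token has length 9. The slice token[:5] selects indices [0, 1, 2, 3, 4] (0->'m', 1->'e', 2->'t', 3->'a', 4->'c'), giving 'metac'.

'metac'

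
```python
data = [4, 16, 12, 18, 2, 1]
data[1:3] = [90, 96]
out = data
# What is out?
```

data starts as [4, 16, 12, 18, 2, 1] (length 6). The slice data[1:3] covers indices [1, 2] with values [16, 12]. Replacing that slice with [90, 96] (same length) produces [4, 90, 96, 18, 2, 1].

[4, 90, 96, 18, 2, 1]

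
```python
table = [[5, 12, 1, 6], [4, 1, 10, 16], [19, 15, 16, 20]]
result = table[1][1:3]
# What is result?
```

table[1] = [4, 1, 10, 16]. table[1] has length 4. The slice table[1][1:3] selects indices [1, 2] (1->1, 2->10), giving [1, 10].

[1, 10]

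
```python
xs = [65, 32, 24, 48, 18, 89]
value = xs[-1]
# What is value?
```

xs has length 6. Negative index -1 maps to positive index 6 + (-1) = 5. xs[5] = 89.

89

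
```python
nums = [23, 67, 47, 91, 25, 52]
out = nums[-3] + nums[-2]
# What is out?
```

nums has length 6. Negative index -3 maps to positive index 6 + (-3) = 3. nums[3] = 91.
nums has length 6. Negative index -2 maps to positive index 6 + (-2) = 4. nums[4] = 25.
Sum: 91 + 25 = 116.

116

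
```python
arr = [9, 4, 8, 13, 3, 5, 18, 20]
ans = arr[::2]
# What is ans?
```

arr has length 8. The slice arr[::2] selects indices [0, 2, 4, 6] (0->9, 2->8, 4->3, 6->18), giving [9, 8, 3, 18].

[9, 8, 3, 18]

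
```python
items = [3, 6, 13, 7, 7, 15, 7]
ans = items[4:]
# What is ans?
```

items has length 7. The slice items[4:] selects indices [4, 5, 6] (4->7, 5->15, 6->7), giving [7, 15, 7].

[7, 15, 7]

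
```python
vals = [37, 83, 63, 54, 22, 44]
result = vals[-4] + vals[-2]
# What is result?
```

vals has length 6. Negative index -4 maps to positive index 6 + (-4) = 2. vals[2] = 63.
vals has length 6. Negative index -2 maps to positive index 6 + (-2) = 4. vals[4] = 22.
Sum: 63 + 22 = 85.

85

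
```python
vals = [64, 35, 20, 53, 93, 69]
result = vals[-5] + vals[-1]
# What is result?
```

vals has length 6. Negative index -5 maps to positive index 6 + (-5) = 1. vals[1] = 35.
vals has length 6. Negative index -1 maps to positive index 6 + (-1) = 5. vals[5] = 69.
Sum: 35 + 69 = 104.

104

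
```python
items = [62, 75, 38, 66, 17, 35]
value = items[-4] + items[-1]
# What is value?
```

items has length 6. Negative index -4 maps to positive index 6 + (-4) = 2. items[2] = 38.
items has length 6. Negative index -1 maps to positive index 6 + (-1) = 5. items[5] = 35.
Sum: 38 + 35 = 73.

73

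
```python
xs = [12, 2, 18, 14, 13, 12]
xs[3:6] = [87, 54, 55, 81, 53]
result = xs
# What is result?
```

xs starts as [12, 2, 18, 14, 13, 12] (length 6). The slice xs[3:6] covers indices [3, 4, 5] with values [14, 13, 12]. Replacing that slice with [87, 54, 55, 81, 53] (different length) produces [12, 2, 18, 87, 54, 55, 81, 53].

[12, 2, 18, 87, 54, 55, 81, 53]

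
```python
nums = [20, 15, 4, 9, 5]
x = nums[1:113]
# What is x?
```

nums has length 5. The slice nums[1:113] selects indices [1, 2, 3, 4] (1->15, 2->4, 3->9, 4->5), giving [15, 4, 9, 5].

[15, 4, 9, 5]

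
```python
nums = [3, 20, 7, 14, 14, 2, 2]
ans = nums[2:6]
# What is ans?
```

nums has length 7. The slice nums[2:6] selects indices [2, 3, 4, 5] (2->7, 3->14, 4->14, 5->2), giving [7, 14, 14, 2].

[7, 14, 14, 2]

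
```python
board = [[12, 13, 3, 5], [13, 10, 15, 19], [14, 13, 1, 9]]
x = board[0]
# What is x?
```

board has 3 rows. Row 0 is [12, 13, 3, 5].

[12, 13, 3, 5]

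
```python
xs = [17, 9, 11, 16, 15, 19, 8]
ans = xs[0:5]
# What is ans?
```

xs has length 7. The slice xs[0:5] selects indices [0, 1, 2, 3, 4] (0->17, 1->9, 2->11, 3->16, 4->15), giving [17, 9, 11, 16, 15].

[17, 9, 11, 16, 15]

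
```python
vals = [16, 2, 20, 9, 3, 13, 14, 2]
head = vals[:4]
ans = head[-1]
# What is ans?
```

vals has length 8. The slice vals[:4] selects indices [0, 1, 2, 3] (0->16, 1->2, 2->20, 3->9), giving [16, 2, 20, 9]. So head = [16, 2, 20, 9]. Then head[-1] = 9.

9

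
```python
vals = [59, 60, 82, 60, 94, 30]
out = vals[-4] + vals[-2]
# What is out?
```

vals has length 6. Negative index -4 maps to positive index 6 + (-4) = 2. vals[2] = 82.
vals has length 6. Negative index -2 maps to positive index 6 + (-2) = 4. vals[4] = 94.
Sum: 82 + 94 = 176.

176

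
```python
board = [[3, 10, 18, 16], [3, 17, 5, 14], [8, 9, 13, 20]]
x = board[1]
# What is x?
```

board has 3 rows. Row 1 is [3, 17, 5, 14].

[3, 17, 5, 14]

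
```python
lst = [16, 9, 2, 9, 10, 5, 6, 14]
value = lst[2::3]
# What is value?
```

lst has length 8. The slice lst[2::3] selects indices [2, 5] (2->2, 5->5), giving [2, 5].

[2, 5]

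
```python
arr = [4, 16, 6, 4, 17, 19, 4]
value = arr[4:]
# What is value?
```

arr has length 7. The slice arr[4:] selects indices [4, 5, 6] (4->17, 5->19, 6->4), giving [17, 19, 4].

[17, 19, 4]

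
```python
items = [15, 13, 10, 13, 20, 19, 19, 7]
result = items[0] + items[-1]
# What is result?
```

items has length 8. items[0] = 15.
items has length 8. Negative index -1 maps to positive index 8 + (-1) = 7. items[7] = 7.
Sum: 15 + 7 = 22.

22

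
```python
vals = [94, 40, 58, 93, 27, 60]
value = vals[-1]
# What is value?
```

vals has length 6. Negative index -1 maps to positive index 6 + (-1) = 5. vals[5] = 60.

60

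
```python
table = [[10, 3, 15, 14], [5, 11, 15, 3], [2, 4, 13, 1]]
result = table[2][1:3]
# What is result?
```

table[2] = [2, 4, 13, 1]. table[2] has length 4. The slice table[2][1:3] selects indices [1, 2] (1->4, 2->13), giving [4, 13].

[4, 13]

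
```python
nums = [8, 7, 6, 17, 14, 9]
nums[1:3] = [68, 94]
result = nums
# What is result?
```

nums starts as [8, 7, 6, 17, 14, 9] (length 6). The slice nums[1:3] covers indices [1, 2] with values [7, 6]. Replacing that slice with [68, 94] (same length) produces [8, 68, 94, 17, 14, 9].

[8, 68, 94, 17, 14, 9]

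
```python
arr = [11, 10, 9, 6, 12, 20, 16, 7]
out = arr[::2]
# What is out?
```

arr has length 8. The slice arr[::2] selects indices [0, 2, 4, 6] (0->11, 2->9, 4->12, 6->16), giving [11, 9, 12, 16].

[11, 9, 12, 16]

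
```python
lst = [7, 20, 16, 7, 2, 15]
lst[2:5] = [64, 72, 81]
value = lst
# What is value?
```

lst starts as [7, 20, 16, 7, 2, 15] (length 6). The slice lst[2:5] covers indices [2, 3, 4] with values [16, 7, 2]. Replacing that slice with [64, 72, 81] (same length) produces [7, 20, 64, 72, 81, 15].

[7, 20, 64, 72, 81, 15]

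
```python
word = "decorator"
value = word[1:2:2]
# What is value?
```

word has length 9. The slice word[1:2:2] selects indices [1] (1->'e'), giving 'e'.

'e'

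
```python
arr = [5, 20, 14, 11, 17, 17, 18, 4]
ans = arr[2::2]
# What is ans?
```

arr has length 8. The slice arr[2::2] selects indices [2, 4, 6] (2->14, 4->17, 6->18), giving [14, 17, 18].

[14, 17, 18]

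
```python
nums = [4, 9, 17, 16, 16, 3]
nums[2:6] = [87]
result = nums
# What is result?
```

nums starts as [4, 9, 17, 16, 16, 3] (length 6). The slice nums[2:6] covers indices [2, 3, 4, 5] with values [17, 16, 16, 3]. Replacing that slice with [87] (different length) produces [4, 9, 87].

[4, 9, 87]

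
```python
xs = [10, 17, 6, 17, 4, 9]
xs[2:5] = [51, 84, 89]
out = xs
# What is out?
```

xs starts as [10, 17, 6, 17, 4, 9] (length 6). The slice xs[2:5] covers indices [2, 3, 4] with values [6, 17, 4]. Replacing that slice with [51, 84, 89] (same length) produces [10, 17, 51, 84, 89, 9].

[10, 17, 51, 84, 89, 9]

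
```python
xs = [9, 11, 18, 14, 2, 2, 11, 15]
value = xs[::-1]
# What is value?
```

xs has length 8. The slice xs[::-1] selects indices [7, 6, 5, 4, 3, 2, 1, 0] (7->15, 6->11, 5->2, 4->2, 3->14, 2->18, 1->11, 0->9), giving [15, 11, 2, 2, 14, 18, 11, 9].

[15, 11, 2, 2, 14, 18, 11, 9]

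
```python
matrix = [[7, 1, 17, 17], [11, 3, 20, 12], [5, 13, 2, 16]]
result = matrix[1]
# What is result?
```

matrix has 3 rows. Row 1 is [11, 3, 20, 12].

[11, 3, 20, 12]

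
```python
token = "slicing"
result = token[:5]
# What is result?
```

token has length 7. The slice token[:5] selects indices [0, 1, 2, 3, 4] (0->'s', 1->'l', 2->'i', 3->'c', 4->'i'), giving 'slici'.

'slici'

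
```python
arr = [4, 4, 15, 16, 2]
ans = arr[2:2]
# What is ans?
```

arr has length 5. The slice arr[2:2] resolves to an empty index range, so the result is [].

[]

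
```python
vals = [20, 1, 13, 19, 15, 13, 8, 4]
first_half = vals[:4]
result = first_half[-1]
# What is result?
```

vals has length 8. The slice vals[:4] selects indices [0, 1, 2, 3] (0->20, 1->1, 2->13, 3->19), giving [20, 1, 13, 19]. So first_half = [20, 1, 13, 19]. Then first_half[-1] = 19.

19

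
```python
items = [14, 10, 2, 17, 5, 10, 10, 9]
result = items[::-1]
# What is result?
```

items has length 8. The slice items[::-1] selects indices [7, 6, 5, 4, 3, 2, 1, 0] (7->9, 6->10, 5->10, 4->5, 3->17, 2->2, 1->10, 0->14), giving [9, 10, 10, 5, 17, 2, 10, 14].

[9, 10, 10, 5, 17, 2, 10, 14]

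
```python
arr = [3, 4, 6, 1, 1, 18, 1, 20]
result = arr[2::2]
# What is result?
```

arr has length 8. The slice arr[2::2] selects indices [2, 4, 6] (2->6, 4->1, 6->1), giving [6, 1, 1].

[6, 1, 1]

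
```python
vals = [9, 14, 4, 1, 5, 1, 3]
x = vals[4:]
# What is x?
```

vals has length 7. The slice vals[4:] selects indices [4, 5, 6] (4->5, 5->1, 6->3), giving [5, 1, 3].

[5, 1, 3]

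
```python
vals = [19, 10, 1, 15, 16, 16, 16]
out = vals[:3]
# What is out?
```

vals has length 7. The slice vals[:3] selects indices [0, 1, 2] (0->19, 1->10, 2->1), giving [19, 10, 1].

[19, 10, 1]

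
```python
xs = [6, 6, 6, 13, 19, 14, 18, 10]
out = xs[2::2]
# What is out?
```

xs has length 8. The slice xs[2::2] selects indices [2, 4, 6] (2->6, 4->19, 6->18), giving [6, 19, 18].

[6, 19, 18]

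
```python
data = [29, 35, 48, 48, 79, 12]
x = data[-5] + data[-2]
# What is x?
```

data has length 6. Negative index -5 maps to positive index 6 + (-5) = 1. data[1] = 35.
data has length 6. Negative index -2 maps to positive index 6 + (-2) = 4. data[4] = 79.
Sum: 35 + 79 = 114.

114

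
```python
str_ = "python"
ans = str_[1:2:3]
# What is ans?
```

str_ has length 6. The slice str_[1:2:3] selects indices [1] (1->'y'), giving 'y'.

'y'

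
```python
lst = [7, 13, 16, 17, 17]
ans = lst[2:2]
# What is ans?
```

lst has length 5. The slice lst[2:2] resolves to an empty index range, so the result is [].

[]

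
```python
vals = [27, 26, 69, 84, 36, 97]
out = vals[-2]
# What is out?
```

vals has length 6. Negative index -2 maps to positive index 6 + (-2) = 4. vals[4] = 36.

36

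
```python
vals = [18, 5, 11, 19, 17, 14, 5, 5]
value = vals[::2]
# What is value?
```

vals has length 8. The slice vals[::2] selects indices [0, 2, 4, 6] (0->18, 2->11, 4->17, 6->5), giving [18, 11, 17, 5].

[18, 11, 17, 5]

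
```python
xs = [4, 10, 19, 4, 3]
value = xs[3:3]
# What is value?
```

xs has length 5. The slice xs[3:3] resolves to an empty index range, so the result is [].

[]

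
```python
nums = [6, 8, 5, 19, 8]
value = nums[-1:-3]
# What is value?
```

nums has length 5. The slice nums[-1:-3] resolves to an empty index range, so the result is [].

[]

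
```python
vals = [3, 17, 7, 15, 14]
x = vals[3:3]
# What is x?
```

vals has length 5. The slice vals[3:3] resolves to an empty index range, so the result is [].

[]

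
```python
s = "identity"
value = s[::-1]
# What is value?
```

s has length 8. The slice s[::-1] selects indices [7, 6, 5, 4, 3, 2, 1, 0] (7->'y', 6->'t', 5->'i', 4->'t', 3->'n', 2->'e', 1->'d', 0->'i'), giving 'ytitnedi'.

'ytitnedi'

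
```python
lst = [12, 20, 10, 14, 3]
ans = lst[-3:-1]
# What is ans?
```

lst has length 5. The slice lst[-3:-1] selects indices [2, 3] (2->10, 3->14), giving [10, 14].

[10, 14]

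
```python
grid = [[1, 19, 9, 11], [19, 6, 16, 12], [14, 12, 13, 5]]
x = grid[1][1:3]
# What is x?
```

grid[1] = [19, 6, 16, 12]. grid[1] has length 4. The slice grid[1][1:3] selects indices [1, 2] (1->6, 2->16), giving [6, 16].

[6, 16]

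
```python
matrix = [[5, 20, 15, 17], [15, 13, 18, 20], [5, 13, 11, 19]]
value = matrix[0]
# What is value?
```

matrix has 3 rows. Row 0 is [5, 20, 15, 17].

[5, 20, 15, 17]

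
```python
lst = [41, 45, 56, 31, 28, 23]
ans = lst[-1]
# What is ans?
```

lst has length 6. Negative index -1 maps to positive index 6 + (-1) = 5. lst[5] = 23.

23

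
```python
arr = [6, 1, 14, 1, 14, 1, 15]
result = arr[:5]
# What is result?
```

arr has length 7. The slice arr[:5] selects indices [0, 1, 2, 3, 4] (0->6, 1->1, 2->14, 3->1, 4->14), giving [6, 1, 14, 1, 14].

[6, 1, 14, 1, 14]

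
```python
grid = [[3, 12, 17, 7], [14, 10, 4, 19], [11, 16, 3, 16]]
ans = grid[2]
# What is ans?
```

grid has 3 rows. Row 2 is [11, 16, 3, 16].

[11, 16, 3, 16]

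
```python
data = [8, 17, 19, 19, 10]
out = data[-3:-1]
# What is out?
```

data has length 5. The slice data[-3:-1] selects indices [2, 3] (2->19, 3->19), giving [19, 19].

[19, 19]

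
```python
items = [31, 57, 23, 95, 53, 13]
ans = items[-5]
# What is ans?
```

items has length 6. Negative index -5 maps to positive index 6 + (-5) = 1. items[1] = 57.

57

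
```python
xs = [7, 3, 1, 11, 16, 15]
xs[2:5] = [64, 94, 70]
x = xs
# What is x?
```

xs starts as [7, 3, 1, 11, 16, 15] (length 6). The slice xs[2:5] covers indices [2, 3, 4] with values [1, 11, 16]. Replacing that slice with [64, 94, 70] (same length) produces [7, 3, 64, 94, 70, 15].

[7, 3, 64, 94, 70, 15]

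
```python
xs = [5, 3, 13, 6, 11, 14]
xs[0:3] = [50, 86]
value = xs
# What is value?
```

xs starts as [5, 3, 13, 6, 11, 14] (length 6). The slice xs[0:3] covers indices [0, 1, 2] with values [5, 3, 13]. Replacing that slice with [50, 86] (different length) produces [50, 86, 6, 11, 14].

[50, 86, 6, 11, 14]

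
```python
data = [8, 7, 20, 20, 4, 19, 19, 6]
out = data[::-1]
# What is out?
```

data has length 8. The slice data[::-1] selects indices [7, 6, 5, 4, 3, 2, 1, 0] (7->6, 6->19, 5->19, 4->4, 3->20, 2->20, 1->7, 0->8), giving [6, 19, 19, 4, 20, 20, 7, 8].

[6, 19, 19, 4, 20, 20, 7, 8]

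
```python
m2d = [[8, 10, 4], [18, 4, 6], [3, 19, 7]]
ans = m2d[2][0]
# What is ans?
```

m2d[2] = [3, 19, 7]. Taking column 0 of that row yields 3.

3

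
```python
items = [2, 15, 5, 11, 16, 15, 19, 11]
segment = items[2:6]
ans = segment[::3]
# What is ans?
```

items has length 8. The slice items[2:6] selects indices [2, 3, 4, 5] (2->5, 3->11, 4->16, 5->15), giving [5, 11, 16, 15]. So segment = [5, 11, 16, 15]. segment has length 4. The slice segment[::3] selects indices [0, 3] (0->5, 3->15), giving [5, 15].

[5, 15]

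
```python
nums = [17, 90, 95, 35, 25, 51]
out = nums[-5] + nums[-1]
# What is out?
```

nums has length 6. Negative index -5 maps to positive index 6 + (-5) = 1. nums[1] = 90.
nums has length 6. Negative index -1 maps to positive index 6 + (-1) = 5. nums[5] = 51.
Sum: 90 + 51 = 141.

141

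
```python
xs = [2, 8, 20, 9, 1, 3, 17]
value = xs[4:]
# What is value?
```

xs has length 7. The slice xs[4:] selects indices [4, 5, 6] (4->1, 5->3, 6->17), giving [1, 3, 17].

[1, 3, 17]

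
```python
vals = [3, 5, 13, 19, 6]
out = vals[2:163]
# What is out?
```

vals has length 5. The slice vals[2:163] selects indices [2, 3, 4] (2->13, 3->19, 4->6), giving [13, 19, 6].

[13, 19, 6]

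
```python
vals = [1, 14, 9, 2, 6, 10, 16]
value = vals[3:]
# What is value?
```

vals has length 7. The slice vals[3:] selects indices [3, 4, 5, 6] (3->2, 4->6, 5->10, 6->16), giving [2, 6, 10, 16].

[2, 6, 10, 16]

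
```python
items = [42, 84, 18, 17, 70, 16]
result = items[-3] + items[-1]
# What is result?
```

items has length 6. Negative index -3 maps to positive index 6 + (-3) = 3. items[3] = 17.
items has length 6. Negative index -1 maps to positive index 6 + (-1) = 5. items[5] = 16.
Sum: 17 + 16 = 33.

33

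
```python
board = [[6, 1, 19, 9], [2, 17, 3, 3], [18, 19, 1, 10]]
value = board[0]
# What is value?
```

board has 3 rows. Row 0 is [6, 1, 19, 9].

[6, 1, 19, 9]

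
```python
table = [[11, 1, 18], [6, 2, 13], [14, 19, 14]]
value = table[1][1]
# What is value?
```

table[1] = [6, 2, 13]. Taking column 1 of that row yields 2.

2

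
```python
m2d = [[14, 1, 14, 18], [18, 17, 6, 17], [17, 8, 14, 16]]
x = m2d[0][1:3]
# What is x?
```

m2d[0] = [14, 1, 14, 18]. m2d[0] has length 4. The slice m2d[0][1:3] selects indices [1, 2] (1->1, 2->14), giving [1, 14].

[1, 14]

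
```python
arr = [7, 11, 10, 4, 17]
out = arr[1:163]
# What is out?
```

arr has length 5. The slice arr[1:163] selects indices [1, 2, 3, 4] (1->11, 2->10, 3->4, 4->17), giving [11, 10, 4, 17].

[11, 10, 4, 17]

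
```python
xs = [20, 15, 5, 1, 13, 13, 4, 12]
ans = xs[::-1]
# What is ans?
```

xs has length 8. The slice xs[::-1] selects indices [7, 6, 5, 4, 3, 2, 1, 0] (7->12, 6->4, 5->13, 4->13, 3->1, 2->5, 1->15, 0->20), giving [12, 4, 13, 13, 1, 5, 15, 20].

[12, 4, 13, 13, 1, 5, 15, 20]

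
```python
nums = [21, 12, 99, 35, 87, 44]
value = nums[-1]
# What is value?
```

nums has length 6. Negative index -1 maps to positive index 6 + (-1) = 5. nums[5] = 44.

44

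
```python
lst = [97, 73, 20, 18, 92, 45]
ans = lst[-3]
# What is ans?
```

lst has length 6. Negative index -3 maps to positive index 6 + (-3) = 3. lst[3] = 18.

18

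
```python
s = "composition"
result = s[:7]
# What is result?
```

s has length 11. The slice s[:7] selects indices [0, 1, 2, 3, 4, 5, 6] (0->'c', 1->'o', 2->'m', 3->'p', 4->'o', 5->'s', 6->'i'), giving 'composi'.

'composi'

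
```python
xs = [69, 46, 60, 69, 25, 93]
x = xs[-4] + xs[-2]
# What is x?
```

xs has length 6. Negative index -4 maps to positive index 6 + (-4) = 2. xs[2] = 60.
xs has length 6. Negative index -2 maps to positive index 6 + (-2) = 4. xs[4] = 25.
Sum: 60 + 25 = 85.

85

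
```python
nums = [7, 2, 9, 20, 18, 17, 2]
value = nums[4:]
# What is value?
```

nums has length 7. The slice nums[4:] selects indices [4, 5, 6] (4->18, 5->17, 6->2), giving [18, 17, 2].

[18, 17, 2]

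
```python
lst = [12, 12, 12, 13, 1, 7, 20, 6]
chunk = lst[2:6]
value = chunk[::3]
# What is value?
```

lst has length 8. The slice lst[2:6] selects indices [2, 3, 4, 5] (2->12, 3->13, 4->1, 5->7), giving [12, 13, 1, 7]. So chunk = [12, 13, 1, 7]. chunk has length 4. The slice chunk[::3] selects indices [0, 3] (0->12, 3->7), giving [12, 7].

[12, 7]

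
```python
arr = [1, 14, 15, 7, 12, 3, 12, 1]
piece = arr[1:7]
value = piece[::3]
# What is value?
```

arr has length 8. The slice arr[1:7] selects indices [1, 2, 3, 4, 5, 6] (1->14, 2->15, 3->7, 4->12, 5->3, 6->12), giving [14, 15, 7, 12, 3, 12]. So piece = [14, 15, 7, 12, 3, 12]. piece has length 6. The slice piece[::3] selects indices [0, 3] (0->14, 3->12), giving [14, 12].

[14, 12]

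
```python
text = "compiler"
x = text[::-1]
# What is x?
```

text has length 8. The slice text[::-1] selects indices [7, 6, 5, 4, 3, 2, 1, 0] (7->'r', 6->'e', 5->'l', 4->'i', 3->'p', 2->'m', 1->'o', 0->'c'), giving 'relipmoc'.

'relipmoc'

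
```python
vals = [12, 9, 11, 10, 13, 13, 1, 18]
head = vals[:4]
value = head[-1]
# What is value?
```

vals has length 8. The slice vals[:4] selects indices [0, 1, 2, 3] (0->12, 1->9, 2->11, 3->10), giving [12, 9, 11, 10]. So head = [12, 9, 11, 10]. Then head[-1] = 10.

10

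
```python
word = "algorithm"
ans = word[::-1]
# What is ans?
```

word has length 9. The slice word[::-1] selects indices [8, 7, 6, 5, 4, 3, 2, 1, 0] (8->'m', 7->'h', 6->'t', 5->'i', 4->'r', 3->'o', 2->'g', 1->'l', 0->'a'), giving 'mhtirogla'.

'mhtirogla'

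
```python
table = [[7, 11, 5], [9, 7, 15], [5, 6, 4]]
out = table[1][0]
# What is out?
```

table[1] = [9, 7, 15]. Taking column 0 of that row yields 9.

9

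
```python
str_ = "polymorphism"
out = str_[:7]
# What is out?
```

str_ has length 12. The slice str_[:7] selects indices [0, 1, 2, 3, 4, 5, 6] (0->'p', 1->'o', 2->'l', 3->'y', 4->'m', 5->'o', 6->'r'), giving 'polymor'.

'polymor'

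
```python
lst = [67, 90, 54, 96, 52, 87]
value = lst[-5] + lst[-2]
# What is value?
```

lst has length 6. Negative index -5 maps to positive index 6 + (-5) = 1. lst[1] = 90.
lst has length 6. Negative index -2 maps to positive index 6 + (-2) = 4. lst[4] = 52.
Sum: 90 + 52 = 142.

142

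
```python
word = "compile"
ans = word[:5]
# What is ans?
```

word has length 7. The slice word[:5] selects indices [0, 1, 2, 3, 4] (0->'c', 1->'o', 2->'m', 3->'p', 4->'i'), giving 'compi'.

'compi'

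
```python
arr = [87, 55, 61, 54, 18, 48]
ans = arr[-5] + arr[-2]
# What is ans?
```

arr has length 6. Negative index -5 maps to positive index 6 + (-5) = 1. arr[1] = 55.
arr has length 6. Negative index -2 maps to positive index 6 + (-2) = 4. arr[4] = 18.
Sum: 55 + 18 = 73.

73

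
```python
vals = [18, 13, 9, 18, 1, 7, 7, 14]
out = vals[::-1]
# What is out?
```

vals has length 8. The slice vals[::-1] selects indices [7, 6, 5, 4, 3, 2, 1, 0] (7->14, 6->7, 5->7, 4->1, 3->18, 2->9, 1->13, 0->18), giving [14, 7, 7, 1, 18, 9, 13, 18].

[14, 7, 7, 1, 18, 9, 13, 18]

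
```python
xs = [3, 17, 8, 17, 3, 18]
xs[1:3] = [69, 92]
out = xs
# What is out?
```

xs starts as [3, 17, 8, 17, 3, 18] (length 6). The slice xs[1:3] covers indices [1, 2] with values [17, 8]. Replacing that slice with [69, 92] (same length) produces [3, 69, 92, 17, 3, 18].

[3, 69, 92, 17, 3, 18]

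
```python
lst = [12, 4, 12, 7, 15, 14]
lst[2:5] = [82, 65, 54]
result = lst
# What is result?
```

lst starts as [12, 4, 12, 7, 15, 14] (length 6). The slice lst[2:5] covers indices [2, 3, 4] with values [12, 7, 15]. Replacing that slice with [82, 65, 54] (same length) produces [12, 4, 82, 65, 54, 14].

[12, 4, 82, 65, 54, 14]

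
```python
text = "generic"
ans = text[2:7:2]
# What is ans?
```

text has length 7. The slice text[2:7:2] selects indices [2, 4, 6] (2->'n', 4->'r', 6->'c'), giving 'nrc'.

'nrc'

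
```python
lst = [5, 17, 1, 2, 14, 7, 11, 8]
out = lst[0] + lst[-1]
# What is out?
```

lst has length 8. lst[0] = 5.
lst has length 8. Negative index -1 maps to positive index 8 + (-1) = 7. lst[7] = 8.
Sum: 5 + 8 = 13.

13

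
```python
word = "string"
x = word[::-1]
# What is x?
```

word has length 6. The slice word[::-1] selects indices [5, 4, 3, 2, 1, 0] (5->'g', 4->'n', 3->'i', 2->'r', 1->'t', 0->'s'), giving 'gnirts'.

'gnirts'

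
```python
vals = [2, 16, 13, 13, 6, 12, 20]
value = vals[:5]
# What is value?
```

vals has length 7. The slice vals[:5] selects indices [0, 1, 2, 3, 4] (0->2, 1->16, 2->13, 3->13, 4->6), giving [2, 16, 13, 13, 6].

[2, 16, 13, 13, 6]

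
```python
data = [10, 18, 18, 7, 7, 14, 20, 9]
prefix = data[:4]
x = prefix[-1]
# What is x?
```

data has length 8. The slice data[:4] selects indices [0, 1, 2, 3] (0->10, 1->18, 2->18, 3->7), giving [10, 18, 18, 7]. So prefix = [10, 18, 18, 7]. Then prefix[-1] = 7.

7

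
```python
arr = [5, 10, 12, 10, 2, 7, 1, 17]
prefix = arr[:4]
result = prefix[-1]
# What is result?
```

arr has length 8. The slice arr[:4] selects indices [0, 1, 2, 3] (0->5, 1->10, 2->12, 3->10), giving [5, 10, 12, 10]. So prefix = [5, 10, 12, 10]. Then prefix[-1] = 10.

10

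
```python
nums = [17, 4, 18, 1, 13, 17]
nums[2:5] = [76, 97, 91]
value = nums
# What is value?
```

nums starts as [17, 4, 18, 1, 13, 17] (length 6). The slice nums[2:5] covers indices [2, 3, 4] with values [18, 1, 13]. Replacing that slice with [76, 97, 91] (same length) produces [17, 4, 76, 97, 91, 17].

[17, 4, 76, 97, 91, 17]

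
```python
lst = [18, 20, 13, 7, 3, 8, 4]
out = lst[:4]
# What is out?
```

lst has length 7. The slice lst[:4] selects indices [0, 1, 2, 3] (0->18, 1->20, 2->13, 3->7), giving [18, 20, 13, 7].

[18, 20, 13, 7]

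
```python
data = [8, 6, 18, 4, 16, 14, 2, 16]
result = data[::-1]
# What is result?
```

data has length 8. The slice data[::-1] selects indices [7, 6, 5, 4, 3, 2, 1, 0] (7->16, 6->2, 5->14, 4->16, 3->4, 2->18, 1->6, 0->8), giving [16, 2, 14, 16, 4, 18, 6, 8].

[16, 2, 14, 16, 4, 18, 6, 8]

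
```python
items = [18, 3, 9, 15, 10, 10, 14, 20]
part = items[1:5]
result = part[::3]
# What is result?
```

items has length 8. The slice items[1:5] selects indices [1, 2, 3, 4] (1->3, 2->9, 3->15, 4->10), giving [3, 9, 15, 10]. So part = [3, 9, 15, 10]. part has length 4. The slice part[::3] selects indices [0, 3] (0->3, 3->10), giving [3, 10].

[3, 10]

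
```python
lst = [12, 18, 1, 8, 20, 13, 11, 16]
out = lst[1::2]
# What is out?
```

lst has length 8. The slice lst[1::2] selects indices [1, 3, 5, 7] (1->18, 3->8, 5->13, 7->16), giving [18, 8, 13, 16].

[18, 8, 13, 16]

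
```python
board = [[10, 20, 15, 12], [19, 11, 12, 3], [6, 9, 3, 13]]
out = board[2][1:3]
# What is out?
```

board[2] = [6, 9, 3, 13]. board[2] has length 4. The slice board[2][1:3] selects indices [1, 2] (1->9, 2->3), giving [9, 3].

[9, 3]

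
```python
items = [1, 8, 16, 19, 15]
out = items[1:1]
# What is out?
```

items has length 5. The slice items[1:1] resolves to an empty index range, so the result is [].

[]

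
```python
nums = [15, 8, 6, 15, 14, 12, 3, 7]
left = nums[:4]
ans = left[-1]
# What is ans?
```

nums has length 8. The slice nums[:4] selects indices [0, 1, 2, 3] (0->15, 1->8, 2->6, 3->15), giving [15, 8, 6, 15]. So left = [15, 8, 6, 15]. Then left[-1] = 15.

15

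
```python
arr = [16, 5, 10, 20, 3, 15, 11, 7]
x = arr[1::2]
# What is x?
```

arr has length 8. The slice arr[1::2] selects indices [1, 3, 5, 7] (1->5, 3->20, 5->15, 7->7), giving [5, 20, 15, 7].

[5, 20, 15, 7]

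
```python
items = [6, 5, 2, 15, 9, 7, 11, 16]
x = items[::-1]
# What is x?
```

items has length 8. The slice items[::-1] selects indices [7, 6, 5, 4, 3, 2, 1, 0] (7->16, 6->11, 5->7, 4->9, 3->15, 2->2, 1->5, 0->6), giving [16, 11, 7, 9, 15, 2, 5, 6].

[16, 11, 7, 9, 15, 2, 5, 6]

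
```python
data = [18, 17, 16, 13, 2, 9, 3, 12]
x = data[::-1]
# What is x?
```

data has length 8. The slice data[::-1] selects indices [7, 6, 5, 4, 3, 2, 1, 0] (7->12, 6->3, 5->9, 4->2, 3->13, 2->16, 1->17, 0->18), giving [12, 3, 9, 2, 13, 16, 17, 18].

[12, 3, 9, 2, 13, 16, 17, 18]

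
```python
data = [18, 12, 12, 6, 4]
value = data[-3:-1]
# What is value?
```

data has length 5. The slice data[-3:-1] selects indices [2, 3] (2->12, 3->6), giving [12, 6].

[12, 6]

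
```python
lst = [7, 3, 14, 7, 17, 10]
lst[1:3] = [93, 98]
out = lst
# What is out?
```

lst starts as [7, 3, 14, 7, 17, 10] (length 6). The slice lst[1:3] covers indices [1, 2] with values [3, 14]. Replacing that slice with [93, 98] (same length) produces [7, 93, 98, 7, 17, 10].

[7, 93, 98, 7, 17, 10]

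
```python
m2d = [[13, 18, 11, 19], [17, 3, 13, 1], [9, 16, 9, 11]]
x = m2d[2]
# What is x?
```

m2d has 3 rows. Row 2 is [9, 16, 9, 11].

[9, 16, 9, 11]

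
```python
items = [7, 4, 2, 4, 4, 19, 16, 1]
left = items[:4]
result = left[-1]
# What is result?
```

items has length 8. The slice items[:4] selects indices [0, 1, 2, 3] (0->7, 1->4, 2->2, 3->4), giving [7, 4, 2, 4]. So left = [7, 4, 2, 4]. Then left[-1] = 4.

4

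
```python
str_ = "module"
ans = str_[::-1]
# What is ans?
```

str_ has length 6. The slice str_[::-1] selects indices [5, 4, 3, 2, 1, 0] (5->'e', 4->'l', 3->'u', 2->'d', 1->'o', 0->'m'), giving 'eludom'.

'eludom'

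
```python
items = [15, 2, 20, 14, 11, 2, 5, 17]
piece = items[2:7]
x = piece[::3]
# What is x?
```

items has length 8. The slice items[2:7] selects indices [2, 3, 4, 5, 6] (2->20, 3->14, 4->11, 5->2, 6->5), giving [20, 14, 11, 2, 5]. So piece = [20, 14, 11, 2, 5]. piece has length 5. The slice piece[::3] selects indices [0, 3] (0->20, 3->2), giving [20, 2].

[20, 2]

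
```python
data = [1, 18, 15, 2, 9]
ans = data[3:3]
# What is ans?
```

data has length 5. The slice data[3:3] resolves to an empty index range, so the result is [].

[]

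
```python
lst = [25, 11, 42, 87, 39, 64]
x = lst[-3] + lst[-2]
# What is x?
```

lst has length 6. Negative index -3 maps to positive index 6 + (-3) = 3. lst[3] = 87.
lst has length 6. Negative index -2 maps to positive index 6 + (-2) = 4. lst[4] = 39.
Sum: 87 + 39 = 126.

126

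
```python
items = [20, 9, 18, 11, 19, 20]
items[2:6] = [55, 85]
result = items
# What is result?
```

items starts as [20, 9, 18, 11, 19, 20] (length 6). The slice items[2:6] covers indices [2, 3, 4, 5] with values [18, 11, 19, 20]. Replacing that slice with [55, 85] (different length) produces [20, 9, 55, 85].

[20, 9, 55, 85]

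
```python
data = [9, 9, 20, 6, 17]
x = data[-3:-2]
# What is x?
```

data has length 5. The slice data[-3:-2] selects indices [2] (2->20), giving [20].

[20]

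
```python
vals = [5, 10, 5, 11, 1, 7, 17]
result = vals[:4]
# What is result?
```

vals has length 7. The slice vals[:4] selects indices [0, 1, 2, 3] (0->5, 1->10, 2->5, 3->11), giving [5, 10, 5, 11].

[5, 10, 5, 11]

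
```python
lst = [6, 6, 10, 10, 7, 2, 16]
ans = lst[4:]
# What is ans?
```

lst has length 7. The slice lst[4:] selects indices [4, 5, 6] (4->7, 5->2, 6->16), giving [7, 2, 16].

[7, 2, 16]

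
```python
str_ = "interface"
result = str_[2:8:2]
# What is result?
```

str_ has length 9. The slice str_[2:8:2] selects indices [2, 4, 6] (2->'t', 4->'r', 6->'a'), giving 'tra'.

'tra'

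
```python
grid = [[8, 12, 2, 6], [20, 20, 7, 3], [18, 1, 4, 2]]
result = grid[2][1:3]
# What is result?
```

grid[2] = [18, 1, 4, 2]. grid[2] has length 4. The slice grid[2][1:3] selects indices [1, 2] (1->1, 2->4), giving [1, 4].

[1, 4]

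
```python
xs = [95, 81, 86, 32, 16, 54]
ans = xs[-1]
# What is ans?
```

xs has length 6. Negative index -1 maps to positive index 6 + (-1) = 5. xs[5] = 54.

54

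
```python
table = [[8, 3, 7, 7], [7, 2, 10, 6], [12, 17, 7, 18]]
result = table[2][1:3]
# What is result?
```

table[2] = [12, 17, 7, 18]. table[2] has length 4. The slice table[2][1:3] selects indices [1, 2] (1->17, 2->7), giving [17, 7].

[17, 7]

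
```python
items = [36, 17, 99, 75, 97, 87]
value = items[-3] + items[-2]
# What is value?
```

items has length 6. Negative index -3 maps to positive index 6 + (-3) = 3. items[3] = 75.
items has length 6. Negative index -2 maps to positive index 6 + (-2) = 4. items[4] = 97.
Sum: 75 + 97 = 172.

172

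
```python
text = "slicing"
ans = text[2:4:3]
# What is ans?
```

text has length 7. The slice text[2:4:3] selects indices [2] (2->'i'), giving 'i'.

'i'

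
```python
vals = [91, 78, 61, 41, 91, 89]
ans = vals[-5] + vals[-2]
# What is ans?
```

vals has length 6. Negative index -5 maps to positive index 6 + (-5) = 1. vals[1] = 78.
vals has length 6. Negative index -2 maps to positive index 6 + (-2) = 4. vals[4] = 91.
Sum: 78 + 91 = 169.

169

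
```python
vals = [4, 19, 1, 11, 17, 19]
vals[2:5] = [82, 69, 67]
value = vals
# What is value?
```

vals starts as [4, 19, 1, 11, 17, 19] (length 6). The slice vals[2:5] covers indices [2, 3, 4] with values [1, 11, 17]. Replacing that slice with [82, 69, 67] (same length) produces [4, 19, 82, 69, 67, 19].

[4, 19, 82, 69, 67, 19]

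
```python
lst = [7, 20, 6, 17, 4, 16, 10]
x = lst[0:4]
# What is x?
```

lst has length 7. The slice lst[0:4] selects indices [0, 1, 2, 3] (0->7, 1->20, 2->6, 3->17), giving [7, 20, 6, 17].

[7, 20, 6, 17]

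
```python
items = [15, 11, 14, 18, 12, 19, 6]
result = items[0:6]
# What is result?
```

items has length 7. The slice items[0:6] selects indices [0, 1, 2, 3, 4, 5] (0->15, 1->11, 2->14, 3->18, 4->12, 5->19), giving [15, 11, 14, 18, 12, 19].

[15, 11, 14, 18, 12, 19]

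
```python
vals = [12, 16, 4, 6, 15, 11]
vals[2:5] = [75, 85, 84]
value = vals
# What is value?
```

vals starts as [12, 16, 4, 6, 15, 11] (length 6). The slice vals[2:5] covers indices [2, 3, 4] with values [4, 6, 15]. Replacing that slice with [75, 85, 84] (same length) produces [12, 16, 75, 85, 84, 11].

[12, 16, 75, 85, 84, 11]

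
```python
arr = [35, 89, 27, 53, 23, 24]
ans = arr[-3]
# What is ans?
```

arr has length 6. Negative index -3 maps to positive index 6 + (-3) = 3. arr[3] = 53.

53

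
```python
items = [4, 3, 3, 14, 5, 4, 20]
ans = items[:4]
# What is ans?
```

items has length 7. The slice items[:4] selects indices [0, 1, 2, 3] (0->4, 1->3, 2->3, 3->14), giving [4, 3, 3, 14].

[4, 3, 3, 14]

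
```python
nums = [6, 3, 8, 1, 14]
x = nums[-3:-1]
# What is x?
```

nums has length 5. The slice nums[-3:-1] selects indices [2, 3] (2->8, 3->1), giving [8, 1].

[8, 1]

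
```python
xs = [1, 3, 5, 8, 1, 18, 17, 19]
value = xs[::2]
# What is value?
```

xs has length 8. The slice xs[::2] selects indices [0, 2, 4, 6] (0->1, 2->5, 4->1, 6->17), giving [1, 5, 1, 17].

[1, 5, 1, 17]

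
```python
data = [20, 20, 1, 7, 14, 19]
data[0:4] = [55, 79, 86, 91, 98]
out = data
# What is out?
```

data starts as [20, 20, 1, 7, 14, 19] (length 6). The slice data[0:4] covers indices [0, 1, 2, 3] with values [20, 20, 1, 7]. Replacing that slice with [55, 79, 86, 91, 98] (different length) produces [55, 79, 86, 91, 98, 14, 19].

[55, 79, 86, 91, 98, 14, 19]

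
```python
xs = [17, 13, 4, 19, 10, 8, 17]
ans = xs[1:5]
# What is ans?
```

xs has length 7. The slice xs[1:5] selects indices [1, 2, 3, 4] (1->13, 2->4, 3->19, 4->10), giving [13, 4, 19, 10].

[13, 4, 19, 10]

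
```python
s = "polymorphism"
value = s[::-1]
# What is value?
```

s has length 12. The slice s[::-1] selects indices [11, 10, 9, 8, 7, 6, 5, 4, 3, 2, 1, 0] (11->'m', 10->'s', 9->'i', 8->'h', 7->'p', 6->'r', 5->'o', 4->'m', 3->'y', 2->'l', 1->'o', 0->'p'), giving 'msihpromylop'.

'msihpromylop'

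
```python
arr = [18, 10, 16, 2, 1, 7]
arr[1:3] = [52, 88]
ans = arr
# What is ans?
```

arr starts as [18, 10, 16, 2, 1, 7] (length 6). The slice arr[1:3] covers indices [1, 2] with values [10, 16]. Replacing that slice with [52, 88] (same length) produces [18, 52, 88, 2, 1, 7].

[18, 52, 88, 2, 1, 7]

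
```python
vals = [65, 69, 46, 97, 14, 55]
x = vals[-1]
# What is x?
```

vals has length 6. Negative index -1 maps to positive index 6 + (-1) = 5. vals[5] = 55.

55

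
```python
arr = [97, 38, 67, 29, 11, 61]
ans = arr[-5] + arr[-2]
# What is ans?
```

arr has length 6. Negative index -5 maps to positive index 6 + (-5) = 1. arr[1] = 38.
arr has length 6. Negative index -2 maps to positive index 6 + (-2) = 4. arr[4] = 11.
Sum: 38 + 11 = 49.

49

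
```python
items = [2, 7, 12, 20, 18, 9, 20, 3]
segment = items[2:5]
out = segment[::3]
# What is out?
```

items has length 8. The slice items[2:5] selects indices [2, 3, 4] (2->12, 3->20, 4->18), giving [12, 20, 18]. So segment = [12, 20, 18]. segment has length 3. The slice segment[::3] selects indices [0] (0->12), giving [12].

[12]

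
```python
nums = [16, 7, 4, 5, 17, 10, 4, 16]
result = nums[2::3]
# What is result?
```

nums has length 8. The slice nums[2::3] selects indices [2, 5] (2->4, 5->10), giving [4, 10].

[4, 10]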